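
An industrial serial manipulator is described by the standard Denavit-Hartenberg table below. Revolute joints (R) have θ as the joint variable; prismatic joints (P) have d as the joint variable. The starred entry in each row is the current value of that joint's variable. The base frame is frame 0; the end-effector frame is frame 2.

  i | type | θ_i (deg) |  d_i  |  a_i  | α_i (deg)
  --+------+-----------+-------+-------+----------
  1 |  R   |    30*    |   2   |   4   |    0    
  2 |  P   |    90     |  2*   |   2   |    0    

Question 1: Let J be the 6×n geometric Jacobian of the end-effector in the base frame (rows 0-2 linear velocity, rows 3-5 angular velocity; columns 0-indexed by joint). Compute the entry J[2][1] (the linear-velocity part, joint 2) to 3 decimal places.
1.000

prismatic axis z_1 = (0.0000,0.0000,1.0000)
J_v[:, 1] = z_1; J_ω[:, 1] = (0,0,0)
entry J[2][1] = 1.0000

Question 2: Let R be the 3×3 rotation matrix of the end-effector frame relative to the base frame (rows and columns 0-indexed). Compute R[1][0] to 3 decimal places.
0.866

End-effector x-axis (col 0 of R) = (-0.5000,0.8660,0.0000)
R[1][0] = 0.8660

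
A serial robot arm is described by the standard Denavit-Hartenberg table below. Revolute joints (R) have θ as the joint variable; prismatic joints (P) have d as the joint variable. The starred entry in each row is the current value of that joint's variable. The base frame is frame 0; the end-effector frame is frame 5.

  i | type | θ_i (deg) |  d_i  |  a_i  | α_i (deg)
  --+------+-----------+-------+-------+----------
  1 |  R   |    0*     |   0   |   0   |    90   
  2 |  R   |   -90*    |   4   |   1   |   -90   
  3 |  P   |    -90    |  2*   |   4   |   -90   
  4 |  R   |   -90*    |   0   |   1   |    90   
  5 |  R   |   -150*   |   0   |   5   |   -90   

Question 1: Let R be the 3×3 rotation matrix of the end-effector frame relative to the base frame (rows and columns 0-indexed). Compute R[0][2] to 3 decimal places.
End-effector z-axis (col 2 of R) = (0.5000,0.0000,0.8660)
R[0][2] = 0.5000

0.500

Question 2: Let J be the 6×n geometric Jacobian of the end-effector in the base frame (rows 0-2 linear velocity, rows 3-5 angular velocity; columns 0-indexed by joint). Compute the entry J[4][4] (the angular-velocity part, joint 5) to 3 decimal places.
axis z_4 = (0.0000,1.0000,-0.0000); lever o_n−o_4 = (-4.3301,0.0000,2.5000)
cross product → J_v[:, 4] = (2.5000,-0.0000,4.3301)
J_ω[:, 4] = z_4
entry J[4][4] = 1.0000

1.000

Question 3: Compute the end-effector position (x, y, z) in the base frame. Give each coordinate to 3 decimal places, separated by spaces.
after link 1: o_1 = (0.0000, 0.0000, 0.0000)
after link 2: o_2 = (0.0000, -4.0000, -1.0000)
after link 3: o_3 = (2.0000, -8.0000, -1.0000)
after link 4: o_4 = (3.0000, -8.0000, -1.0000)
after link 5: o_5 = (-1.3301, -8.0000, 1.5000)

-1.330 -8.000 1.500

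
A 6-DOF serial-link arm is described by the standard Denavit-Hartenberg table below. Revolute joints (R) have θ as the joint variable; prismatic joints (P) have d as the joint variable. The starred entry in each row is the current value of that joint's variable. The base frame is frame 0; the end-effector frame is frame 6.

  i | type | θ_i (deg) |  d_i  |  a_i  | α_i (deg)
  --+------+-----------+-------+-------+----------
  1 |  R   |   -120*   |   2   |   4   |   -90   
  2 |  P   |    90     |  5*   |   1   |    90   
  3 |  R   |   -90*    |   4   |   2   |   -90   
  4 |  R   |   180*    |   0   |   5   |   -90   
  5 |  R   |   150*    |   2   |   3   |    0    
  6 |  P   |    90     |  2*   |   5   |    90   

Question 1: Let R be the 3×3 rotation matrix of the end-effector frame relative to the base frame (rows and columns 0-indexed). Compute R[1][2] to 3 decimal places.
0.433

End-effector z-axis (col 2 of R) = (-0.7500,0.4330,0.5000)
R[1][2] = 0.4330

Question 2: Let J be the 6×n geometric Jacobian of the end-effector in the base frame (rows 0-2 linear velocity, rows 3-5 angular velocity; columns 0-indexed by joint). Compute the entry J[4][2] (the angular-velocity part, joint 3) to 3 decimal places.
axis z_2 = (-0.5000,-0.8660,0.0000); lever o_n−o_2 = (-5.8170,-5.8792,-2.8301)
cross product → J_v[:, 2] = (2.4510,-1.4151,-2.0981)
J_ω[:, 2] = z_2
entry J[4][2] = -0.8660

-0.866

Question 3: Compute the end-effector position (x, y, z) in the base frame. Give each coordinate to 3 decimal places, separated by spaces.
after link 1: o_1 = (-2.0000, -3.4641, 2.0000)
after link 2: o_2 = (2.3301, -5.9641, 1.0000)
after link 3: o_3 = (-1.4019, -8.4282, 1.0000)
after link 4: o_4 = (2.9282, -10.9282, 1.0000)
after link 5: o_5 = (-0.3218, -11.3612, 2.5000)
after link 6: o_6 = (-3.4869, -11.8433, -1.8301)

-3.487 -11.843 -1.830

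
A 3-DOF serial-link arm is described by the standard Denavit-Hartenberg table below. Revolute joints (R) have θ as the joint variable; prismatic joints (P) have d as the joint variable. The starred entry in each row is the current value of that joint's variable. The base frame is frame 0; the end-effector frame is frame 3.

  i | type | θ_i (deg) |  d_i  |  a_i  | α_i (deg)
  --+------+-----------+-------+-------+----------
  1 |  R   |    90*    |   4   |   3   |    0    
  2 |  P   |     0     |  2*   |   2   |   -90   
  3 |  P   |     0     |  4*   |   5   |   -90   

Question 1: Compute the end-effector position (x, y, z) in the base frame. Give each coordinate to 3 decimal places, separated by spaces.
-4.000 10.000 6.000

after link 1: o_1 = (0.0000, 3.0000, 4.0000)
after link 2: o_2 = (0.0000, 5.0000, 6.0000)
after link 3: o_3 = (-4.0000, 10.0000, 6.0000)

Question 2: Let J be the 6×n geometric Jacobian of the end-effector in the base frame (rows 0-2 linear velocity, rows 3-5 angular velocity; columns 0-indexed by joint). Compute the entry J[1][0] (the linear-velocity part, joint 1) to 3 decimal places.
-4.000

axis z_0 = ẑ; lever o_n−o_0 = (-4.0000,10.0000,6.0000)
cross product → J_v[:, 0] = (-10.0000,-4.0000,0.0000)
J_ω[:, 0] = z_0
entry J[1][0] = -4.0000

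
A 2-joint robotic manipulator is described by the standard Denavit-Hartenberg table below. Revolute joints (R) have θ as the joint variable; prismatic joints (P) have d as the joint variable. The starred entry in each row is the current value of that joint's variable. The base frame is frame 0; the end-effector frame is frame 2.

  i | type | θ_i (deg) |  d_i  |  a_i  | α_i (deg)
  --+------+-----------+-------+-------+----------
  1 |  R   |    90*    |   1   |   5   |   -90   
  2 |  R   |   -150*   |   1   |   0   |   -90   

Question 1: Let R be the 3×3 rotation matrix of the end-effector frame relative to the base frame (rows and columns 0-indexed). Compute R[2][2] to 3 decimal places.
0.866

End-effector z-axis (col 2 of R) = (0.0000,0.5000,0.8660)
R[2][2] = 0.8660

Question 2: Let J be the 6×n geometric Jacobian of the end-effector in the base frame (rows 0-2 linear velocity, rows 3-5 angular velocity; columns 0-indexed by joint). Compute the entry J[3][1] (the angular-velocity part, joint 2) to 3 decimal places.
-1.000

axis z_1 = (-1.0000,0.0000,0.0000); lever o_n−o_1 = (-1.0000,0.0000,0.0000)
cross product → J_v[:, 1] = (0.0000,-0.0000,0.0000)
J_ω[:, 1] = z_1
entry J[3][1] = -1.0000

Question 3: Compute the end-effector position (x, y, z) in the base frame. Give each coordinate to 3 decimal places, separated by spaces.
-1.000 5.000 1.000

after link 1: o_1 = (0.0000, 5.0000, 1.0000)
after link 2: o_2 = (-1.0000, 5.0000, 1.0000)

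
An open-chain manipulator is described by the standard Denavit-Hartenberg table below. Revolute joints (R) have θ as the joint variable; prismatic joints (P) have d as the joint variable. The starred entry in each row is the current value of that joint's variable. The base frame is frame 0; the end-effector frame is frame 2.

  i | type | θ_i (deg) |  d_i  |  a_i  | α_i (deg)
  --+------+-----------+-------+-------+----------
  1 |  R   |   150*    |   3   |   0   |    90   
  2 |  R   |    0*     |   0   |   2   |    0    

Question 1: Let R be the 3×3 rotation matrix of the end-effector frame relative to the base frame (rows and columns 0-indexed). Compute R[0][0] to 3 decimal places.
End-effector x-axis (col 0 of R) = (-0.8660,0.5000,0.0000)
R[0][0] = -0.8660

-0.866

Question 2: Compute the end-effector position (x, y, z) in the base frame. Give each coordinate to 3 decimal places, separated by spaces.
after link 1: o_1 = (0.0000, 0.0000, 3.0000)
after link 2: o_2 = (-1.7321, 1.0000, 3.0000)

-1.732 1.000 3.000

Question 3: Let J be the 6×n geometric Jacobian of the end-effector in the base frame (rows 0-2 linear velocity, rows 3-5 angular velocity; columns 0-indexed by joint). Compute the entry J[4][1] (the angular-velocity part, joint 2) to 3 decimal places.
axis z_1 = (0.5000,0.8660,0.0000); lever o_n−o_1 = (-1.7321,1.0000,0.0000)
cross product → J_v[:, 1] = (-0.0000,-0.0000,2.0000)
J_ω[:, 1] = z_1
entry J[4][1] = 0.8660

0.866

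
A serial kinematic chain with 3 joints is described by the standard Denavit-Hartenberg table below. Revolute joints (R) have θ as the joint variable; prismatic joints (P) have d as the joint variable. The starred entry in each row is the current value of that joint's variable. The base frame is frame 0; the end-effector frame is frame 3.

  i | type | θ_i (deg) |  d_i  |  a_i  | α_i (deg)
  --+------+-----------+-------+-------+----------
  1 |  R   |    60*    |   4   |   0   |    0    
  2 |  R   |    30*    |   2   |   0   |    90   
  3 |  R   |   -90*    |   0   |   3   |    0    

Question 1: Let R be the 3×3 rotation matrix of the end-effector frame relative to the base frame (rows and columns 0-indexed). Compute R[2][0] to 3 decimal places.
-1.000

End-effector x-axis (col 0 of R) = (0.0000,0.0000,-1.0000)
R[2][0] = -1.0000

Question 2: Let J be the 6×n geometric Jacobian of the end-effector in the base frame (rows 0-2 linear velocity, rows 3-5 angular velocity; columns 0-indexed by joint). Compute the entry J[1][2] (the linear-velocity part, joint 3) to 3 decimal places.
3.000

axis z_2 = (1.0000,-0.0000,0.0000); lever o_n−o_2 = (0.0000,0.0000,-3.0000)
cross product → J_v[:, 2] = (0.0000,3.0000,0.0000)
J_ω[:, 2] = z_2
entry J[1][2] = 3.0000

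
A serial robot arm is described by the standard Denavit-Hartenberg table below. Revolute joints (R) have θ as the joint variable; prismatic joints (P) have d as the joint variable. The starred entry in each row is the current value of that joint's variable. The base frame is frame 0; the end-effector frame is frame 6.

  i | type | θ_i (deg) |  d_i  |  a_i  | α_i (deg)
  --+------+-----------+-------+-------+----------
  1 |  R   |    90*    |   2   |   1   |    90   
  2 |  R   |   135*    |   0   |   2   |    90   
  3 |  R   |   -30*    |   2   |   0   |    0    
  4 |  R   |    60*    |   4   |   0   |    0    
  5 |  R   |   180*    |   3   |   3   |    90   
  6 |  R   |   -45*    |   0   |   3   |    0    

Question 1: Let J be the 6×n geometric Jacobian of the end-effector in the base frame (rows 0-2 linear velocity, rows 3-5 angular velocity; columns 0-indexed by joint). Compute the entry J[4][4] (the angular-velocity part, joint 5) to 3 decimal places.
0.707

axis z_4 = (0.0000,0.7071,0.7071); lever o_n−o_4 = (-2.5607,3.7575,-2.5148)
cross product → J_v[:, 4] = (-4.4352,-1.8107,1.8107)
J_ω[:, 4] = z_4
entry J[4][4] = 0.7071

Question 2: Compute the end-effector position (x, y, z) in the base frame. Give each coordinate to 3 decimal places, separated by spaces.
after link 1: o_1 = (0.0000, 1.0000, 2.0000)
after link 2: o_2 = (-0.0000, -0.4142, 3.4142)
after link 3: o_3 = (0.0000, 1.0000, 4.8284)
after link 4: o_4 = (0.0000, 3.8284, 7.6569)
after link 5: o_5 = (-1.5000, 7.7869, 7.9411)
after link 6: o_6 = (-2.5607, 7.5859, 5.1420)

-2.561 7.586 5.142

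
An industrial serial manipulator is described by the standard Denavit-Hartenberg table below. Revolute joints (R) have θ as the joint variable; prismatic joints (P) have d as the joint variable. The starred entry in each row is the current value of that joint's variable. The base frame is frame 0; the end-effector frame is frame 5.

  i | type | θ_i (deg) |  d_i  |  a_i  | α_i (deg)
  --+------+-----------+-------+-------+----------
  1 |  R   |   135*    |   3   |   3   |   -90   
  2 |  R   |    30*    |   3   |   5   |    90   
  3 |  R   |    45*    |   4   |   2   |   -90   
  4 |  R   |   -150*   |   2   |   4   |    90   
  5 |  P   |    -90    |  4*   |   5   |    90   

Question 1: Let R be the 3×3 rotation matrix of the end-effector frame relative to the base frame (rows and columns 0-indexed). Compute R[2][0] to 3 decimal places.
-0.354

End-effector x-axis (col 0 of R) = (0.0670,0.9330,-0.3536)
R[2][0] = -0.3536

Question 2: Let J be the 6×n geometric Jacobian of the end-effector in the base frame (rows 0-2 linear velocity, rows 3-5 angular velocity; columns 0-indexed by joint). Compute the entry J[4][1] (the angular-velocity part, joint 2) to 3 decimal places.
-0.707

axis z_1 = (-0.7071,-0.7071,0.0000); lever o_n−o_1 = (-2.6467,4.8682,-0.1398)
cross product → J_v[:, 1] = (0.0988,-0.0988,-5.3139)
J_ω[:, 1] = z_1
entry J[4][1] = -0.7071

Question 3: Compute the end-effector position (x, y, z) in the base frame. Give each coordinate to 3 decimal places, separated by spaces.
after link 1: o_1 = (-2.1213, 2.1213, 3.0000)
after link 2: o_2 = (-7.3045, 3.0619, 0.5000)
after link 3: o_3 = (-10.5847, 4.3421, 3.2570)
after link 4: o_4 = (-8.1938, 3.4152, 6.9209)
after link 5: o_5 = (-4.7681, 6.9895, 2.8602)

-4.768 6.990 2.860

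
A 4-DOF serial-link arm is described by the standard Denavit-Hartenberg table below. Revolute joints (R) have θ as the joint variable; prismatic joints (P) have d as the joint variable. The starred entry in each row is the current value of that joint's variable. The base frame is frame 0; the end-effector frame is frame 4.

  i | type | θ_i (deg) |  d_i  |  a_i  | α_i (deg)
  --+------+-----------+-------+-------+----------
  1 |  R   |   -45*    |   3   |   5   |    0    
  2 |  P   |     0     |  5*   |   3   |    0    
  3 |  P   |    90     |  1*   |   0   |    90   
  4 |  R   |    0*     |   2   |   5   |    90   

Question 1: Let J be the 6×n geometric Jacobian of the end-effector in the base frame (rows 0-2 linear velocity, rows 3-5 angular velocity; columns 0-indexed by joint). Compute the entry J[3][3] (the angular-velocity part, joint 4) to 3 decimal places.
axis z_3 = (0.7071,-0.7071,0.0000); lever o_n−o_3 = (4.9497,2.1213,0.0000)
cross product → J_v[:, 3] = (-0.0000,0.0000,5.0000)
J_ω[:, 3] = z_3
entry J[3][3] = 0.7071

0.707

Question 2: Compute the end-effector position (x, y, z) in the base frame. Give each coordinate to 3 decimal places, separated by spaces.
10.607 -3.536 9.000

after link 1: o_1 = (3.5355, -3.5355, 3.0000)
after link 2: o_2 = (5.6569, -5.6569, 8.0000)
after link 3: o_3 = (5.6569, -5.6569, 9.0000)
after link 4: o_4 = (10.6066, -3.5355, 9.0000)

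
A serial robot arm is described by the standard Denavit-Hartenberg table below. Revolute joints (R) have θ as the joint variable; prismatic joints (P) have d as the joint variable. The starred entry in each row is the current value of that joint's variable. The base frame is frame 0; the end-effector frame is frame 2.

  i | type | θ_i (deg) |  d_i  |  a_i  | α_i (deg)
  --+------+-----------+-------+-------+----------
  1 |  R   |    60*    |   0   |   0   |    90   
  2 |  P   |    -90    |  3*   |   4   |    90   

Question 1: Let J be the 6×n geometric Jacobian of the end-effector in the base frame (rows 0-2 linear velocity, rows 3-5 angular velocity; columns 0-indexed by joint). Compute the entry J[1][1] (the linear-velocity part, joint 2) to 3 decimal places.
-0.500

prismatic axis z_1 = (0.8660,-0.5000,0.0000)
J_v[:, 1] = z_1; J_ω[:, 1] = (0,0,0)
entry J[1][1] = -0.5000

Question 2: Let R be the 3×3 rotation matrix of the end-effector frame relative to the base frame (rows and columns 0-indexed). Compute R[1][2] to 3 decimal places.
-0.866

End-effector z-axis (col 2 of R) = (-0.5000,-0.8660,-0.0000)
R[1][2] = -0.8660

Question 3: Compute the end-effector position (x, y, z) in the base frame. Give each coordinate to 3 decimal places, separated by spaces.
2.598 -1.500 -4.000

after link 1: o_1 = (0.0000, 0.0000, 0.0000)
after link 2: o_2 = (2.5981, -1.5000, -4.0000)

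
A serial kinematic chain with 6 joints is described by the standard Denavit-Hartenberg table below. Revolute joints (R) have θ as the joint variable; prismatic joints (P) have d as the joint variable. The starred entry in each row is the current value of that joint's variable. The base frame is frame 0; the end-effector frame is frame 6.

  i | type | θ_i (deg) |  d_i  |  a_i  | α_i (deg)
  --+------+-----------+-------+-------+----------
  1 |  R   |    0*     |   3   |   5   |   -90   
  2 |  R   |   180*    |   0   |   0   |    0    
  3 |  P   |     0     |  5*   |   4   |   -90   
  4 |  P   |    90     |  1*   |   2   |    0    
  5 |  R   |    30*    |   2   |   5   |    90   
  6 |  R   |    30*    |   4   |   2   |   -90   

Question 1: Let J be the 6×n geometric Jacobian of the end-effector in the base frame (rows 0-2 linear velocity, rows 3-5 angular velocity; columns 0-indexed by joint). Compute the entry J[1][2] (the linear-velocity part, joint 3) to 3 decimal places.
prismatic axis z_2 = (0.0000,1.0000,0.0000)
J_v[:, 2] = z_2; J_ω[:, 2] = (0,0,0)
entry J[1][2] = 1.0000

1.000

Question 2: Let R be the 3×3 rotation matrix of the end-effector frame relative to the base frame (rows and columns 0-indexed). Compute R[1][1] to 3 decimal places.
End-effector y-axis (col 1 of R) = (0.8660,0.5000,0.0000)
R[1][1] = 0.5000

0.500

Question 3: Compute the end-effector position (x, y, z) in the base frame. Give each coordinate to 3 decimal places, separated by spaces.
0.902 -4.830 7.000

after link 1: o_1 = (5.0000, 0.0000, 3.0000)
after link 2: o_2 = (5.0000, 0.0000, 3.0000)
after link 3: o_3 = (1.0000, 5.0000, 3.0000)
after link 4: o_4 = (1.0000, 3.0000, 4.0000)
after link 5: o_5 = (3.5000, -1.3301, 6.0000)
after link 6: o_6 = (0.9019, -4.8301, 7.0000)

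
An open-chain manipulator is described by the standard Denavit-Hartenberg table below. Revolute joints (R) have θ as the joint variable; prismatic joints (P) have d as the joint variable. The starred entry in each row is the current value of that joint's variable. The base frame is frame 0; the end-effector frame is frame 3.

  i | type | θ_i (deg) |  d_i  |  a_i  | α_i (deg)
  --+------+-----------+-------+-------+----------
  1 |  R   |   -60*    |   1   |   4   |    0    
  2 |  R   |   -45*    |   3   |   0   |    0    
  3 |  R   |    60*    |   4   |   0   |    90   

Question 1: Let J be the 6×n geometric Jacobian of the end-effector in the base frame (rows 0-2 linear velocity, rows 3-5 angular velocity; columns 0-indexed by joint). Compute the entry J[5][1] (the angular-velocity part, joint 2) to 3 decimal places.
1.000

axis z_1 = (0.0000,0.0000,1.0000); lever o_n−o_1 = (0.0000,0.0000,7.0000)
cross product → J_v[:, 1] = (0.0000,0.0000,0.0000)
J_ω[:, 1] = z_1
entry J[5][1] = 1.0000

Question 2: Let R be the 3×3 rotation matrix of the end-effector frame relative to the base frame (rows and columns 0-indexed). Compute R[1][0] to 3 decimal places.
-0.707

End-effector x-axis (col 0 of R) = (0.7071,-0.7071,0.0000)
R[1][0] = -0.7071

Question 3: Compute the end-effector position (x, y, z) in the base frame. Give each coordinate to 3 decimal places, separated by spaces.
after link 1: o_1 = (2.0000, -3.4641, 1.0000)
after link 2: o_2 = (2.0000, -3.4641, 4.0000)
after link 3: o_3 = (2.0000, -3.4641, 8.0000)

2.000 -3.464 8.000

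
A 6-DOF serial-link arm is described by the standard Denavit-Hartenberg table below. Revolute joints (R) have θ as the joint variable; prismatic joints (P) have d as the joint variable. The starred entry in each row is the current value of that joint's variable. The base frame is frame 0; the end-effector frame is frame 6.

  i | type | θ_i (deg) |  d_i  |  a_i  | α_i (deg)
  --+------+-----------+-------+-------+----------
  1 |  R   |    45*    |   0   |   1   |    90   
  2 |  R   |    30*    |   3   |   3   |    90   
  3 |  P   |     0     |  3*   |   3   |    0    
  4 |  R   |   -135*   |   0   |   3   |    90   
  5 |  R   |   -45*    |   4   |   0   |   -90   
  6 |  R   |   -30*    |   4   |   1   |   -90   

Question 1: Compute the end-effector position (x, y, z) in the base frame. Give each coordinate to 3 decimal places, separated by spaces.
after link 1: o_1 = (0.7071, 0.7071, 0.0000)
after link 2: o_2 = (4.6655, 0.4229, 1.5000)
after link 3: o_3 = (7.5633, 3.3207, 0.4019)
after link 4: o_4 = (4.7643, 3.5216, -0.6587)
after link 5: o_5 = (5.0322, -0.2104, -2.0729)
after link 6: o_6 = (2.6389, 0.3371, -5.3854)

2.639 0.337 -5.385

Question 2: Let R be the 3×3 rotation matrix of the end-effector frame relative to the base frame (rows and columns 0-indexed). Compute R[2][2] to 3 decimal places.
End-effector z-axis (col 2 of R) = (-0.5129,0.7067,0.4874)
R[2][2] = 0.4874

0.487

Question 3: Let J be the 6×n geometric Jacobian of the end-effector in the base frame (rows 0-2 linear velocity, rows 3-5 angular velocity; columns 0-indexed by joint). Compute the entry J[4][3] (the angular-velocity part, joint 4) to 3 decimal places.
axis z_3 = (0.3536,0.3536,-0.8660); lever o_n−o_3 = (-4.9244,-2.9836,-5.7873)
cross product → J_v[:, 3] = (-4.6300,6.3108,0.6862)
J_ω[:, 3] = z_3
entry J[4][3] = 0.3536

0.354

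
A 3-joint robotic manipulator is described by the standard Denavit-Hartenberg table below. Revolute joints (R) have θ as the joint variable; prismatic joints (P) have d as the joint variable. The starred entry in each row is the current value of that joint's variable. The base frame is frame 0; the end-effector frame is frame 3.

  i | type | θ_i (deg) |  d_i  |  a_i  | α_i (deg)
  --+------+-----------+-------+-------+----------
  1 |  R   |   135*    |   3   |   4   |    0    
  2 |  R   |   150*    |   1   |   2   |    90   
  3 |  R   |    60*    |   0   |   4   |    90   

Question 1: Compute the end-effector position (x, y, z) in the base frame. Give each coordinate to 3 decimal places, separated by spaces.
-1.793 -1.035 7.464

after link 1: o_1 = (-2.8284, 2.8284, 3.0000)
after link 2: o_2 = (-2.3108, 0.8966, 4.0000)
after link 3: o_3 = (-1.7932, -1.0353, 7.4641)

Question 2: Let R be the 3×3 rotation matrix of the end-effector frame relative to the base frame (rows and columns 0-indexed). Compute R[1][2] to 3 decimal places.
-0.837

End-effector z-axis (col 2 of R) = (0.2241,-0.8365,-0.5000)
R[1][2] = -0.8365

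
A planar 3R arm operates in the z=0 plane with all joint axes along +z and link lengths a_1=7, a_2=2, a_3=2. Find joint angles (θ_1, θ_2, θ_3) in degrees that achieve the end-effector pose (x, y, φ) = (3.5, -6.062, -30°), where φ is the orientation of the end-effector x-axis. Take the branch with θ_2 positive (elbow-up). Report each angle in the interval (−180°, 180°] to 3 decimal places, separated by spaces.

-81.494 150.007 -98.513

wrist centre = target − a_3·(cos φ, sin φ) = (1.7679, -5.0620)
cos θ_2 = (28.7495−7²−2²)/(2·7·2) = -0.8661; θ_2 = 150.0074° (elbow-up)
β = atan2(-5.0620,1.7679) = -70.7478°; ψ = atan2(0.9998,5.2678) = 10.7463°
θ_1 = β − ψ = -81.4941°
θ_3 = φ − θ_1 − θ_2 = -98.5133° (wrapped to (-180°,180°])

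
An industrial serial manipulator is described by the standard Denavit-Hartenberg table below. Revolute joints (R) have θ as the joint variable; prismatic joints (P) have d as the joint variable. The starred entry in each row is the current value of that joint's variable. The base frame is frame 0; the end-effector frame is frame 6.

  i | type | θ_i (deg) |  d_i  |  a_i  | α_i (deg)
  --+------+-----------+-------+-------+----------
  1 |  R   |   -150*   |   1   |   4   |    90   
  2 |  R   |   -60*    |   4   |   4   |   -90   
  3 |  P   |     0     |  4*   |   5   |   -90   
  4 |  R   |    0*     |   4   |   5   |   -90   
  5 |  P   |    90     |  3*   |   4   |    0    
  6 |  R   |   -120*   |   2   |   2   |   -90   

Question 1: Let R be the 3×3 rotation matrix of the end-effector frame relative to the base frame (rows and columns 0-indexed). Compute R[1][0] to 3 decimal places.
-0.650

End-effector x-axis (col 0 of R) = (-0.1250,-0.6495,-0.7500)
R[1][0] = -0.6495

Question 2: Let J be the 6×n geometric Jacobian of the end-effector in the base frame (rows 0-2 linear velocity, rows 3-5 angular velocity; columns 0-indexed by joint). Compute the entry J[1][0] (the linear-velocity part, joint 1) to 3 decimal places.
-11.026

axis z_0 = ẑ; lever o_n−o_0 = (-11.0263,-2.9019,-13.1244)
cross product → J_v[:, 0] = (2.9019,-11.0263,0.0000)
J_ω[:, 0] = z_0
entry J[1][0] = -11.0263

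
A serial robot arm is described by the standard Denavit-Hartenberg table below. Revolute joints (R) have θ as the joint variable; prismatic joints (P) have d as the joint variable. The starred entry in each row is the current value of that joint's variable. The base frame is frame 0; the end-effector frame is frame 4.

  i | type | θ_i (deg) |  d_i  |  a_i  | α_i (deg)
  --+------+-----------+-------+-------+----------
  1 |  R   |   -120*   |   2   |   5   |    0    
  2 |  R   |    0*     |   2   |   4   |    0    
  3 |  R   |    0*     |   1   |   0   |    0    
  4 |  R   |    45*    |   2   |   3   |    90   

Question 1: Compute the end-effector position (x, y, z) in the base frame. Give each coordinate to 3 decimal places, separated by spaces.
after link 1: o_1 = (-2.5000, -4.3301, 2.0000)
after link 2: o_2 = (-4.5000, -7.7942, 4.0000)
after link 3: o_3 = (-4.5000, -7.7942, 5.0000)
after link 4: o_4 = (-3.7235, -10.6920, 7.0000)

-3.724 -10.692 7.000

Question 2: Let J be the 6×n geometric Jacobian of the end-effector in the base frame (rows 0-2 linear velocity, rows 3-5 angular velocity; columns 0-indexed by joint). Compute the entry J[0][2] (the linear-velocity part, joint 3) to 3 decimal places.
2.898

axis z_2 = (0.0000,0.0000,1.0000); lever o_n−o_2 = (0.7765,-2.8978,3.0000)
cross product → J_v[:, 2] = (2.8978,0.7765,-0.0000)
J_ω[:, 2] = z_2
entry J[0][2] = 2.8978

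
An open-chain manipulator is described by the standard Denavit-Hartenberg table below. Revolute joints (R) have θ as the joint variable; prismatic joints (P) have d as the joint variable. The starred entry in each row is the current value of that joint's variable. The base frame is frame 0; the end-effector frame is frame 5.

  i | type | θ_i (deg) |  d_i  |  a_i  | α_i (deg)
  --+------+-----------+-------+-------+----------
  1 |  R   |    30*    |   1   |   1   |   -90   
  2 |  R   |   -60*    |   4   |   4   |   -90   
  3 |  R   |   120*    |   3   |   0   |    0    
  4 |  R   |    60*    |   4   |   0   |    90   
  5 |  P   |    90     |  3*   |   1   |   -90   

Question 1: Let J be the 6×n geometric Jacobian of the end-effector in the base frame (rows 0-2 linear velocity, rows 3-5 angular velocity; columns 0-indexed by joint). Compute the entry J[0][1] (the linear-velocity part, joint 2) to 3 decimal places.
-0.464

axis z_1 = (-0.5000,0.8660,0.0000); lever o_n−o_1 = (7.2321,5.3301,-0.5359)
cross product → J_v[:, 1] = (-0.4641,-0.2679,-8.9282)
J_ω[:, 1] = z_1
entry J[0][1] = -0.4641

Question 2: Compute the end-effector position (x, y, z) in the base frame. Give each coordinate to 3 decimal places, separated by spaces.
8.098 5.830 0.464

after link 1: o_1 = (0.8660, 0.5000, 1.0000)
after link 2: o_2 = (0.5981, 4.9641, 4.4641)
after link 3: o_3 = (2.8481, 6.2631, 2.9641)
after link 4: o_4 = (5.8481, 7.9952, 0.9641)
after link 5: o_5 = (8.0981, 5.8301, 0.4641)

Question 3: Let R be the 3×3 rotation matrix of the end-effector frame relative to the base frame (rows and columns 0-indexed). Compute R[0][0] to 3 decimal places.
0.750

End-effector x-axis (col 0 of R) = (0.7500,0.4330,-0.5000)
R[0][0] = 0.7500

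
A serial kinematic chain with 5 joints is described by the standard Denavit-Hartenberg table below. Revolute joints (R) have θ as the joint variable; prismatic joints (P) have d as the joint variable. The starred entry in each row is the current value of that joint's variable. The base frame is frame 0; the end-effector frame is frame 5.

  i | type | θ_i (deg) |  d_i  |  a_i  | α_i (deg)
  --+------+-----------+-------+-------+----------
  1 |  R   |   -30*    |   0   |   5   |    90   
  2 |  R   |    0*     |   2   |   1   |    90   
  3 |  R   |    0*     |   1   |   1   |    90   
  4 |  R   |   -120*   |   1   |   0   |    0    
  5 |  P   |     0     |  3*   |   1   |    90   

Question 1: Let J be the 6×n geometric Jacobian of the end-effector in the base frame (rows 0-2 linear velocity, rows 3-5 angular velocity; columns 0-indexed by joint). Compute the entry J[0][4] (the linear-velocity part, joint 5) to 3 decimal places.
0.500

prismatic axis z_4 = (0.5000,0.8660,-0.0000)
J_v[:, 4] = z_4; J_ω[:, 4] = (0,0,0)
entry J[0][4] = 0.5000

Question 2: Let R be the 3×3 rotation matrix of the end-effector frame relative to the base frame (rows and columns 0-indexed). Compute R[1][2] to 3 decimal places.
End-effector z-axis (col 2 of R) = (-0.7500,0.4330,-0.5000)
R[1][2] = 0.4330

0.433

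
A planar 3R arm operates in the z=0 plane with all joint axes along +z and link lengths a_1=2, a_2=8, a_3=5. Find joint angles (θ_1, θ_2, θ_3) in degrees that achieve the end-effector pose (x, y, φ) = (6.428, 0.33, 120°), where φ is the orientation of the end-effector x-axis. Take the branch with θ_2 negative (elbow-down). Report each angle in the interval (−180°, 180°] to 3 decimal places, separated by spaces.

wrist centre = target − a_3·(cos φ, sin φ) = (8.9280, -4.0001)
cos θ_2 = (95.7102−2²−8²)/(2·2·8) = 0.8659; θ_2 = -30.0094° (elbow-down)
β = atan2(-4.0001,8.9280) = -24.1344°; ψ = atan2(-4.0011,8.9276) = -24.1409°
θ_1 = β − ψ = 0.0064°
θ_3 = φ − θ_1 − θ_2 = 150.0029° (wrapped to (-180°,180°])

0.006 -30.009 150.003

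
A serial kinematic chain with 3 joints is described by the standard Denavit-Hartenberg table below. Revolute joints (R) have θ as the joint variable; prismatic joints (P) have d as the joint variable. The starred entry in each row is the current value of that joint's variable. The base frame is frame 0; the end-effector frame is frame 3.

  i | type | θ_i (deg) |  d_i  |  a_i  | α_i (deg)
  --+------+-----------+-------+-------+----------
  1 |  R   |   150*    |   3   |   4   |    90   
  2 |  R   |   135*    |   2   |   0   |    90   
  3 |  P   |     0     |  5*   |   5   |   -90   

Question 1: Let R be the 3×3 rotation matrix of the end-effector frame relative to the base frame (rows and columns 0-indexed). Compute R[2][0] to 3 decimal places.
0.707

End-effector x-axis (col 0 of R) = (0.6124,-0.3536,0.7071)
R[2][0] = 0.7071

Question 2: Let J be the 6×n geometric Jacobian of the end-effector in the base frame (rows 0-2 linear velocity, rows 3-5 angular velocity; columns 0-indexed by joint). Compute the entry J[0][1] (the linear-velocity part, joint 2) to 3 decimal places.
axis z_1 = (0.5000,0.8660,0.0000); lever o_n−o_1 = (1.0000,1.7321,7.0711)
cross product → J_v[:, 1] = (6.1237,-3.5355,0.0000)
J_ω[:, 1] = z_1
entry J[0][1] = 6.1237

6.124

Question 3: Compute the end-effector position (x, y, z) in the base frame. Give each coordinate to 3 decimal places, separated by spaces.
after link 1: o_1 = (-3.4641, 2.0000, 3.0000)
after link 2: o_2 = (-2.4641, 3.7321, 3.0000)
after link 3: o_3 = (-2.4641, 3.7321, 10.0711)

-2.464 3.732 10.071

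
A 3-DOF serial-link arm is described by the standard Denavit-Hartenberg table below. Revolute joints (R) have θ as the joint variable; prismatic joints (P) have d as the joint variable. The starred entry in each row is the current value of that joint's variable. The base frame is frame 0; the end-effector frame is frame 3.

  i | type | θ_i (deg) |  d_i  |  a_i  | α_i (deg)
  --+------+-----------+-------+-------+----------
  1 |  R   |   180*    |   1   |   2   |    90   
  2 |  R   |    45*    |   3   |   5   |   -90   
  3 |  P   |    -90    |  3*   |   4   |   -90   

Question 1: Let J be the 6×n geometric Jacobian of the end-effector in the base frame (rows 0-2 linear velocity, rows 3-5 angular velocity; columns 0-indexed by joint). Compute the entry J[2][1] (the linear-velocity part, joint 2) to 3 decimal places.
1.414

axis z_1 = (0.0000,1.0000,0.0000); lever o_n−o_1 = (-1.4142,7.0000,5.6569)
cross product → J_v[:, 1] = (5.6569,-0.0000,1.4142)
J_ω[:, 1] = z_1
entry J[2][1] = 1.4142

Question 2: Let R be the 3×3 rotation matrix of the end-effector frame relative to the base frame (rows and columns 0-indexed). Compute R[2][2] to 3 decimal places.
0.707

End-effector z-axis (col 2 of R) = (-0.7071,-0.0000,0.7071)
R[2][2] = 0.7071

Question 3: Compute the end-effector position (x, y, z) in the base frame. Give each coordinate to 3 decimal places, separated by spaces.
after link 1: o_1 = (-2.0000, 0.0000, 1.0000)
after link 2: o_2 = (-5.5355, 3.0000, 4.5355)
after link 3: o_3 = (-3.4142, 7.0000, 6.6569)

-3.414 7.000 6.657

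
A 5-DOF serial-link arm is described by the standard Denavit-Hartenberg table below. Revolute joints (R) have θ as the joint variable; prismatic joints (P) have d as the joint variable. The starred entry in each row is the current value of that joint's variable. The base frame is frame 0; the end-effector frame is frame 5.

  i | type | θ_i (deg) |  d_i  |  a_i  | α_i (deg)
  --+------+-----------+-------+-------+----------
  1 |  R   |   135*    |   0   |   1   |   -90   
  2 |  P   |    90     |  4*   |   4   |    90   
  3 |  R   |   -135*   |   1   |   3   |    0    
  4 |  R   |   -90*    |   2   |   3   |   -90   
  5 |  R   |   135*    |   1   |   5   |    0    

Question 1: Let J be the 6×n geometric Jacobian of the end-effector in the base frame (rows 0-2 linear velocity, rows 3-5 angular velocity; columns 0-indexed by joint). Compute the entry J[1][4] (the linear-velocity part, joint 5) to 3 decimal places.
4.268

axis z_4 = (0.5000,0.5000,0.7071); lever o_n−o_4 = (4.7678,-0.2322,-1.7929)
cross product → J_v[:, 4] = (-0.7322,4.2678,-2.5000)
J_ω[:, 4] = z_4
entry J[1][4] = 4.2678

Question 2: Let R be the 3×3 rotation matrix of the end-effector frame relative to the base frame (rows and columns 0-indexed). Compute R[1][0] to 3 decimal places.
End-effector x-axis (col 0 of R) = (0.8536,-0.1464,-0.5000)
R[1][0] = -0.1464

-0.146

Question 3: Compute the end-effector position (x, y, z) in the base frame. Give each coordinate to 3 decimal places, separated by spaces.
after link 1: o_1 = (-0.7071, 0.7071, 0.0000)
after link 2: o_2 = (-3.5355, -2.1213, -4.0000)
after link 3: o_3 = (-2.7426, 0.0858, -1.8787)
after link 4: o_4 = (-5.6569, 0.0000, 0.2426)
after link 5: o_5 = (-0.8891, -0.2322, -1.5503)

-0.889 -0.232 -1.550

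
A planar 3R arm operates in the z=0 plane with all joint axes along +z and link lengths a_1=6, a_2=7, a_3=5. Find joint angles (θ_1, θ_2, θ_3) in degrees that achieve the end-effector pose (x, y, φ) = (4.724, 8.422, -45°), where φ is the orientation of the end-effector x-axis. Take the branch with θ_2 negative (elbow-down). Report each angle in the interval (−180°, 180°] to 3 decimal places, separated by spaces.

wrist centre = target − a_3·(cos φ, sin φ) = (1.1885, 11.9575)
cos θ_2 = (144.3951−6²−7²)/(2·6·7) = 0.7071; θ_2 = -45.0018° (elbow-down)
β = atan2(11.9575,1.1885) = 84.3240°; ψ = atan2(-4.9499,10.9496) = -24.3260°
θ_1 = β − ψ = 108.6500°
θ_3 = φ − θ_1 − θ_2 = -108.6481° (wrapped to (-180°,180°])

108.650 -45.002 -108.648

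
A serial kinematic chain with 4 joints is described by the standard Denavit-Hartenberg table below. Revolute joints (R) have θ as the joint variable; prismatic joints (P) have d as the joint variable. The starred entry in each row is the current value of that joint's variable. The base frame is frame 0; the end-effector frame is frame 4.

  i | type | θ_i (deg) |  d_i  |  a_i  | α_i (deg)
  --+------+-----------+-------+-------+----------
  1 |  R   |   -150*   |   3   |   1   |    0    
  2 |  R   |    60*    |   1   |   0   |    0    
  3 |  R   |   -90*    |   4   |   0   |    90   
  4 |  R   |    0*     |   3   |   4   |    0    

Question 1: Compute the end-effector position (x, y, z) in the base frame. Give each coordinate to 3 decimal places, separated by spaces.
after link 1: o_1 = (-0.8660, -0.5000, 3.0000)
after link 2: o_2 = (-0.8660, -0.5000, 4.0000)
after link 3: o_3 = (-0.8660, -0.5000, 8.0000)
after link 4: o_4 = (-4.8660, 2.5000, 8.0000)

-4.866 2.500 8.000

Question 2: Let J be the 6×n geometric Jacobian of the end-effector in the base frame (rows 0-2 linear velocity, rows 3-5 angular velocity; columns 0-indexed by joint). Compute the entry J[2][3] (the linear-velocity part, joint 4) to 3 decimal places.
axis z_3 = (0.0000,1.0000,0.0000); lever o_n−o_3 = (-4.0000,3.0000,0.0000)
cross product → J_v[:, 3] = (-0.0000,-0.0000,4.0000)
J_ω[:, 3] = z_3
entry J[2][3] = 4.0000

4.000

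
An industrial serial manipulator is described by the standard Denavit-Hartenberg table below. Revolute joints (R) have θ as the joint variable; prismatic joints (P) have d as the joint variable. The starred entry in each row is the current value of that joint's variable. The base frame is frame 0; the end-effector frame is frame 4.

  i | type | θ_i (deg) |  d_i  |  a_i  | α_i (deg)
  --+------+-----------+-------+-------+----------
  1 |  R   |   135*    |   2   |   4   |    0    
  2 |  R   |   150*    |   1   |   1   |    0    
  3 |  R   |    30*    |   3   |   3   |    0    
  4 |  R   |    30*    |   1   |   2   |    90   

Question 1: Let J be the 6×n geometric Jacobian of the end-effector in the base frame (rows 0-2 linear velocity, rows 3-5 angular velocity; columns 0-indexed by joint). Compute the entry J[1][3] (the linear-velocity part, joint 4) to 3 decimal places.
axis z_3 = (0.0000,0.0000,1.0000); lever o_n−o_3 = (1.9319,-0.5176,1.0000)
cross product → J_v[:, 3] = (0.5176,1.9319,-0.0000)
J_ω[:, 3] = z_3
entry J[1][3] = 1.9319

1.932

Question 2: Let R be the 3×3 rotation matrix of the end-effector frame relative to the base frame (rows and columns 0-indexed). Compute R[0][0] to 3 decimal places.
0.966

End-effector x-axis (col 0 of R) = (0.9659,-0.2588,0.0000)
R[0][0] = 0.9659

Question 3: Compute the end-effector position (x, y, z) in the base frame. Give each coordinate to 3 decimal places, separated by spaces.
after link 1: o_1 = (-2.8284, 2.8284, 2.0000)
after link 2: o_2 = (-2.5696, 1.8625, 3.0000)
after link 3: o_3 = (-0.4483, -0.2588, 6.0000)
after link 4: o_4 = (1.4836, -0.7765, 7.0000)

1.484 -0.776 7.000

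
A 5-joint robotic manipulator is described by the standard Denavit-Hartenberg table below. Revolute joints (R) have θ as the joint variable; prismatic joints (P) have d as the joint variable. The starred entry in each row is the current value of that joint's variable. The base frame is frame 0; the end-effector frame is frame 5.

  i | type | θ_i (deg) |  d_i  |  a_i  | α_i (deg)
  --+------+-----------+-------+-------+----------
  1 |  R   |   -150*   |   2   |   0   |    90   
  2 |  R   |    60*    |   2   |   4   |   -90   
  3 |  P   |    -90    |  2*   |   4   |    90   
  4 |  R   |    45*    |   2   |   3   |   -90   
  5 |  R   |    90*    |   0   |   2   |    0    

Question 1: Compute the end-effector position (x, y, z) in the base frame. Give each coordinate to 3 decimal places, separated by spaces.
-2.702 7.818 7.525

after link 1: o_1 = (0.0000, 0.0000, 2.0000)
after link 2: o_2 = (-2.7321, 0.7321, 5.4641)
after link 3: o_3 = (-3.2321, 5.0622, 6.4641)
after link 4: o_4 = (-1.8357, 8.3179, 5.7927)
after link 5: o_5 = (-2.7017, 7.8179, 7.5248)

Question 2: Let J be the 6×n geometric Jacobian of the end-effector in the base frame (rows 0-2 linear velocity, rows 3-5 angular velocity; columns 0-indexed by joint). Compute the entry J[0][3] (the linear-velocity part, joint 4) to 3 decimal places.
2.652

axis z_3 = (0.4330,0.2500,-0.8660); lever o_n−o_3 = (0.5303,2.7557,1.0607)
cross product → J_v[:, 3] = (2.6517,-0.9186,1.0607)
J_ω[:, 3] = z_3
entry J[0][3] = 2.6517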